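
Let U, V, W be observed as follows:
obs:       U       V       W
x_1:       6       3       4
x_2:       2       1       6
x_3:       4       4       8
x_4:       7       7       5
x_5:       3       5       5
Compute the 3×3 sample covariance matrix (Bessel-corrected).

Step 1 — column means:
  mean(U) = (6 + 2 + 4 + 7 + 3) / 5 = 22/5 = 4.4
  mean(V) = (3 + 1 + 4 + 7 + 5) / 5 = 20/5 = 4
  mean(W) = (4 + 6 + 8 + 5 + 5) / 5 = 28/5 = 5.6

Step 2 — sample covariance S[i,j] = (1/(n-1)) · Σ_k (x_{k,i} - mean_i) · (x_{k,j} - mean_j), with n-1 = 4.
  S[U,U] = ((1.6)·(1.6) + (-2.4)·(-2.4) + (-0.4)·(-0.4) + (2.6)·(2.6) + (-1.4)·(-1.4)) / 4 = 17.2/4 = 4.3
  S[U,V] = ((1.6)·(-1) + (-2.4)·(-3) + (-0.4)·(0) + (2.6)·(3) + (-1.4)·(1)) / 4 = 12/4 = 3
  S[U,W] = ((1.6)·(-1.6) + (-2.4)·(0.4) + (-0.4)·(2.4) + (2.6)·(-0.6) + (-1.4)·(-0.6)) / 4 = -5.2/4 = -1.3
  S[V,V] = ((-1)·(-1) + (-3)·(-3) + (0)·(0) + (3)·(3) + (1)·(1)) / 4 = 20/4 = 5
  S[V,W] = ((-1)·(-1.6) + (-3)·(0.4) + (0)·(2.4) + (3)·(-0.6) + (1)·(-0.6)) / 4 = -2/4 = -0.5
  S[W,W] = ((-1.6)·(-1.6) + (0.4)·(0.4) + (2.4)·(2.4) + (-0.6)·(-0.6) + (-0.6)·(-0.6)) / 4 = 9.2/4 = 2.3

S is symmetric (S[j,i] = S[i,j]). Assembling:

S = [[4.3, 3, -1.3],
 [3, 5, -0.5],
 [-1.3, -0.5, 2.3]]


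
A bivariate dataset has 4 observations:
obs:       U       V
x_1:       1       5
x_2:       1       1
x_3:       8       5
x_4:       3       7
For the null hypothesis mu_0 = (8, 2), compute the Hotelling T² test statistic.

Step 1 — sample mean vector:
  mean(U) = (1 + 1 + 8 + 3) / 4 = 13/4 = 3.25
  mean(V) = (5 + 1 + 5 + 7) / 4 = 18/4 = 4.5
  x̄ = (3.25, 4.5),  deviation x̄ - mu_0 = (3.25, 4.5) - (8, 2) = (-4.75, 2.5).

Step 2 — sample covariance matrix, S[i,j] = (1/(n-1)) · Σ_k (x_{k,i} - mean_i) · (x_{k,j} - mean_j), divisor n-1 = 3:
  S[U,U] = ((-2.25)·(-2.25) + (-2.25)·(-2.25) + (4.75)·(4.75) + (-0.25)·(-0.25)) / 3 = 32.75/3 = 10.9167
  S[U,V] = ((-2.25)·(0.5) + (-2.25)·(-3.5) + (4.75)·(0.5) + (-0.25)·(2.5)) / 3 = 8.5/3 = 2.8333
  S[V,V] = ((0.5)·(0.5) + (-3.5)·(-3.5) + (0.5)·(0.5) + (2.5)·(2.5)) / 3 = 19/3 = 6.3333
  S = [[10.9167, 2.8333],
 [2.8333, 6.3333]].

Step 3 — invert S. det(S) = 10.9167·6.3333 - (2.8333)² = 61.1111.
  S^{-1} = (1/det) · [[d, -b], [-b, a]] = [[0.1036, -0.0464],
 [-0.0464, 0.1786]].

Step 4 — quadratic form (x̄ - mu_0)^T · S^{-1} · (x̄ - mu_0):
  S^{-1} · (x̄ - mu_0) = (-0.6082, 0.6668),
  (x̄ - mu_0)^T · [...] = (-4.75)·(-0.6082) + (2.5)·(0.6668) = 4.5559.

Step 5 — scale by n: T² = 4 · 4.5559 = 18.2236.

T² ≈ 18.2236


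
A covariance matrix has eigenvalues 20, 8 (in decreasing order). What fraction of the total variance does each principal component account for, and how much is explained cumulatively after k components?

Step 1 — total variance = trace(Sigma) = Σ λ_i = 20 + 8 = 28.

Step 2 — fraction explained by component i = λ_i / Σ λ:
  PC1: 20/28 = 0.7143
  PC2: 8/28 = 0.2857

Step 3 — cumulative fraction after k components = (λ_1 + ... + λ_k) / Σ λ:
  k = 1: 20/28 = 0.7143
  k = 2: (20 + 8)/28 = 28/28 = 1

Summary (fraction, with percent):

explained: PC1 0.7143 (71.43%), PC2 0.2857 (28.57%);  cumulative: 0.7143, 1


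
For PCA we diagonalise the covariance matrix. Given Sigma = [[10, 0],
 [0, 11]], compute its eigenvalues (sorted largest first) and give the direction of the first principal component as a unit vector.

Step 1 — characteristic polynomial of 2×2 Sigma:
  det(Sigma - λI) = λ² - trace · λ + det = 0.
  trace = 10 + 11 = 21, det = 10·11 - (0)² = 110.
Step 2 — discriminant:
  Δ = trace² - 4·det = 441 - 440 = 1.
Step 3 — eigenvalues:
  λ = (trace ± √Δ)/2 = (21 ± 1)/2,
  λ_1 = 11,  λ_2 = 10.

Step 4 — unit eigenvector for λ_1: Sigma is diagonal, so its eigenvectors are the coordinate axes. λ_1 = 11 is the diagonal entry on the second coordinate axis, hence
  v_1 = (0, 1) (||v_1|| = 1).

λ_1 = 11,  λ_2 = 10;  v_1 ≈ (0, 1)


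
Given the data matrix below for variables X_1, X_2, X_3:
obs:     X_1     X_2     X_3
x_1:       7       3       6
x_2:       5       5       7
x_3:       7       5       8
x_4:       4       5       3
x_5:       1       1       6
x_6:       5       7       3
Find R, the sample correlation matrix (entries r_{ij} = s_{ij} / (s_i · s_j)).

Step 1 — column means:
  mean(X_1) = (7 + 5 + 7 + 4 + 1 + 5) / 6 = 29/6 = 4.8333
  mean(X_2) = (3 + 5 + 5 + 5 + 1 + 7) / 6 = 26/6 = 4.3333
  mean(X_3) = (6 + 7 + 8 + 3 + 6 + 3) / 6 = 33/6 = 5.5

Step 2 — sample variances and covariances s[i,j] = (1/(n-1)) · Σ_k (x_{k,i} - mean_i) · (x_{k,j} - mean_j), with n-1 = 5:
  s[X_1,X_1] = ((2.1667)·(2.1667) + (0.1667)·(0.1667) + (2.1667)·(2.1667) + (-0.8333)·(-0.8333) + (-3.8333)·(-3.8333) + (0.1667)·(0.1667)) / 5 = 24.8333/5 = 4.9667
  s[X_1,X_2] = ((2.1667)·(-1.3333) + (0.1667)·(0.6667) + (2.1667)·(0.6667) + (-0.8333)·(0.6667) + (-3.8333)·(-3.3333) + (0.1667)·(2.6667)) / 5 = 11.3333/5 = 2.2667
  s[X_1,X_3] = ((2.1667)·(0.5) + (0.1667)·(1.5) + (2.1667)·(2.5) + (-0.8333)·(-2.5) + (-3.8333)·(0.5) + (0.1667)·(-2.5)) / 5 = 6.5/5 = 1.3
  s[X_2,X_2] = ((-1.3333)·(-1.3333) + (0.6667)·(0.6667) + (0.6667)·(0.6667) + (0.6667)·(0.6667) + (-3.3333)·(-3.3333) + (2.6667)·(2.6667)) / 5 = 21.3333/5 = 4.2667
  s[X_2,X_3] = ((-1.3333)·(0.5) + (0.6667)·(1.5) + (0.6667)·(2.5) + (0.6667)·(-2.5) + (-3.3333)·(0.5) + (2.6667)·(-2.5)) / 5 = -8/5 = -1.6
  s[X_3,X_3] = ((0.5)·(0.5) + (1.5)·(1.5) + (2.5)·(2.5) + (-2.5)·(-2.5) + (0.5)·(0.5) + (-2.5)·(-2.5)) / 5 = 21.5/5 = 4.3
  Sample standard deviations s_i = √(s[i,i]):
  s(X_1) = √(4.9667) = 2.2286
  s(X_2) = √(4.2667) = 2.0656
  s(X_3) = √(4.3) = 2.0736

Step 3 — r_{ij} = s_{ij} / (s_i · s_j):
  r[X_1,X_1] = 1 (diagonal).
  r[X_1,X_2] = 2.2667 / (2.2286 · 2.0656) = 2.2667 / 4.6034 = 0.4924
  r[X_1,X_3] = 1.3 / (2.2286 · 2.0736) = 1.3 / 4.6213 = 0.2813
  r[X_2,X_2] = 1 (diagonal).
  r[X_2,X_3] = -1.6 / (2.0656 · 2.0736) = -1.6 / 4.2833 = -0.3735
  r[X_3,X_3] = 1 (diagonal).

R is symmetric with unit diagonal. Assembling:

R = [[1, 0.4924, 0.2813],
 [0.4924, 1, -0.3735],
 [0.2813, -0.3735, 1]]


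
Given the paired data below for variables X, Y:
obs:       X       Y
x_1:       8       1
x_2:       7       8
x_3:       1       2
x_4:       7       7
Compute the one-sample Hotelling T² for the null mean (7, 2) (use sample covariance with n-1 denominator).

Step 1 — sample mean vector:
  mean(X) = (8 + 7 + 1 + 7) / 4 = 23/4 = 5.75
  mean(Y) = (1 + 8 + 2 + 7) / 4 = 18/4 = 4.5
  x̄ = (5.75, 4.5),  deviation x̄ - mu_0 = (5.75, 4.5) - (7, 2) = (-1.25, 2.5).

Step 2 — sample covariance matrix, S[i,j] = (1/(n-1)) · Σ_k (x_{k,i} - mean_i) · (x_{k,j} - mean_j), divisor n-1 = 3:
  S[X,X] = ((2.25)·(2.25) + (1.25)·(1.25) + (-4.75)·(-4.75) + (1.25)·(1.25)) / 3 = 30.75/3 = 10.25
  S[X,Y] = ((2.25)·(-3.5) + (1.25)·(3.5) + (-4.75)·(-2.5) + (1.25)·(2.5)) / 3 = 11.5/3 = 3.8333
  S[Y,Y] = ((-3.5)·(-3.5) + (3.5)·(3.5) + (-2.5)·(-2.5) + (2.5)·(2.5)) / 3 = 37/3 = 12.3333
  S = [[10.25, 3.8333],
 [3.8333, 12.3333]].

Step 3 — invert S. det(S) = 10.25·12.3333 - (3.8333)² = 111.7222.
  S^{-1} = (1/det) · [[d, -b], [-b, a]] = [[0.1104, -0.0343],
 [-0.0343, 0.0917]].

Step 4 — quadratic form (x̄ - mu_0)^T · S^{-1} · (x̄ - mu_0):
  S^{-1} · (x̄ - mu_0) = (-0.2238, 0.2723),
  (x̄ - mu_0)^T · [...] = (-1.25)·(-0.2238) + (2.5)·(0.2723) = 0.9603.

Step 5 — scale by n: T² = 4 · 0.9603 = 3.8414.

T² ≈ 3.8414


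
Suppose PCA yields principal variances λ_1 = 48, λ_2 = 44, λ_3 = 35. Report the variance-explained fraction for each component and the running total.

Step 1 — total variance = trace(Sigma) = Σ λ_i = 48 + 44 + 35 = 127.

Step 2 — fraction explained by component i = λ_i / Σ λ:
  PC1: 48/127 = 0.378
  PC2: 44/127 = 0.3465
  PC3: 35/127 = 0.2756

Step 3 — cumulative fraction after k components = (λ_1 + ... + λ_k) / Σ λ:
  k = 1: 48/127 = 0.378
  k = 2: (48 + 44)/127 = 92/127 = 0.7244
  k = 3: (48 + 44 + 35)/127 = 127/127 = 1

Summary (fraction, with percent):

explained: PC1 0.378 (37.8%), PC2 0.3465 (34.65%), PC3 0.2756 (27.56%);  cumulative: 0.378, 0.7244, 1


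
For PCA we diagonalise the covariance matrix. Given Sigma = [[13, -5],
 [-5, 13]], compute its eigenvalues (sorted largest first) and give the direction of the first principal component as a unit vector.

Step 1 — characteristic polynomial of 2×2 Sigma:
  det(Sigma - λI) = λ² - trace · λ + det = 0.
  trace = 13 + 13 = 26, det = 13·13 - (-5)² = 144.
Step 2 — discriminant:
  Δ = trace² - 4·det = 676 - 576 = 100.
Step 3 — eigenvalues:
  λ = (trace ± √Δ)/2 = (26 ± 10)/2,
  λ_1 = 18,  λ_2 = 8.

Step 4 — unit eigenvector for λ_1: solve (Sigma - λ_1 I)v = 0. First row:
  (13 - 18)·v_x + (-5)·v_y = 0, i.e. (-5)·v_x + (-5)·v_y = 0,
  so v ∝ (b, λ_1 - a) = (-5, 5); multiply by -1 so the first entry is positive: u = (5, -5).
  ||u|| = √((5)² + (-5)²) = √(50) ≈ 7.0711,
  v_1 = u/||u|| ≈ (0.7071, -0.7071) (||v_1|| = 1).

λ_1 = 18,  λ_2 = 8;  v_1 ≈ (0.7071, -0.7071)


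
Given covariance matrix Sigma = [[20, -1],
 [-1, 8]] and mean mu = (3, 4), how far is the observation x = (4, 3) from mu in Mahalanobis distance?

Step 1 — centre the observation: (x - mu) = (1, -1).

Step 2 — invert Sigma. det(Sigma) = 20·8 - (-1)² = 159.
  Sigma^{-1} = (1/det) · [[d, -b], [-b, a]] = [[0.0503, 0.0063],
 [0.0063, 0.1258]].

Step 3 — form the quadratic (x - mu)^T · Sigma^{-1} · (x - mu):
  Sigma^{-1} · (x - mu) = (0.044, -0.1195).
  (x - mu)^T · [Sigma^{-1} · (x - mu)] = (1)·(0.044) + (-1)·(-0.1195) = 0.1635.

Step 4 — take square root: d = √(0.1635) ≈ 0.4044.

d(x, mu) = √(0.1635) ≈ 0.4044


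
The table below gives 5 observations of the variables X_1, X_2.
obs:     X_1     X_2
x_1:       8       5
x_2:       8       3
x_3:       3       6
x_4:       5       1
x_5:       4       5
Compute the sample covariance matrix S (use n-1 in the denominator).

Step 1 — column means:
  mean(X_1) = (8 + 8 + 3 + 5 + 4) / 5 = 28/5 = 5.6
  mean(X_2) = (5 + 3 + 6 + 1 + 5) / 5 = 20/5 = 4

Step 2 — sample covariance S[i,j] = (1/(n-1)) · Σ_k (x_{k,i} - mean_i) · (x_{k,j} - mean_j), with n-1 = 4.
  S[X_1,X_1] = ((2.4)·(2.4) + (2.4)·(2.4) + (-2.6)·(-2.6) + (-0.6)·(-0.6) + (-1.6)·(-1.6)) / 4 = 21.2/4 = 5.3
  S[X_1,X_2] = ((2.4)·(1) + (2.4)·(-1) + (-2.6)·(2) + (-0.6)·(-3) + (-1.6)·(1)) / 4 = -5/4 = -1.25
  S[X_2,X_2] = ((1)·(1) + (-1)·(-1) + (2)·(2) + (-3)·(-3) + (1)·(1)) / 4 = 16/4 = 4

S is symmetric (S[j,i] = S[i,j]). Assembling:

S = [[5.3, -1.25],
 [-1.25, 4]]


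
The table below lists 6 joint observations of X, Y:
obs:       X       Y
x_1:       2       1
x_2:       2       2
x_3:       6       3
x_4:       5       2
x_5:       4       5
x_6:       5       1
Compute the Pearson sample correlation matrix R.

Step 1 — column means:
  mean(X) = (2 + 2 + 6 + 5 + 4 + 5) / 6 = 24/6 = 4
  mean(Y) = (1 + 2 + 3 + 2 + 5 + 1) / 6 = 14/6 = 2.3333

Step 2 — sample variances and covariances s[i,j] = (1/(n-1)) · Σ_k (x_{k,i} - mean_i) · (x_{k,j} - mean_j), with n-1 = 5:
  s[X,X] = ((-2)·(-2) + (-2)·(-2) + (2)·(2) + (1)·(1) + (0)·(0) + (1)·(1)) / 5 = 14/5 = 2.8
  s[X,Y] = ((-2)·(-1.3333) + (-2)·(-0.3333) + (2)·(0.6667) + (1)·(-0.3333) + (0)·(2.6667) + (1)·(-1.3333)) / 5 = 3/5 = 0.6
  s[Y,Y] = ((-1.3333)·(-1.3333) + (-0.3333)·(-0.3333) + (0.6667)·(0.6667) + (-0.3333)·(-0.3333) + (2.6667)·(2.6667) + (-1.3333)·(-1.3333)) / 5 = 11.3333/5 = 2.2667
  Sample standard deviations s_i = √(s[i,i]):
  s(X) = √(2.8) = 1.6733
  s(Y) = √(2.2667) = 1.5055

Step 3 — r_{ij} = s_{ij} / (s_i · s_j):
  r[X,X] = 1 (diagonal).
  r[X,Y] = 0.6 / (1.6733 · 1.5055) = 0.6 / 2.5193 = 0.2382
  r[Y,Y] = 1 (diagonal).

R is symmetric with unit diagonal. Assembling:

R = [[1, 0.2382],
 [0.2382, 1]]


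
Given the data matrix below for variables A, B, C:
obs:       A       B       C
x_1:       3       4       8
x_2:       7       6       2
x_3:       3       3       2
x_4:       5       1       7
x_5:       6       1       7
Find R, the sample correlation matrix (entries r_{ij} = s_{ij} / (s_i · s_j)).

Step 1 — column means:
  mean(A) = (3 + 7 + 3 + 5 + 6) / 5 = 24/5 = 4.8
  mean(B) = (4 + 6 + 3 + 1 + 1) / 5 = 15/5 = 3
  mean(C) = (8 + 2 + 2 + 7 + 7) / 5 = 26/5 = 5.2

Step 2 — sample variances and covariances s[i,j] = (1/(n-1)) · Σ_k (x_{k,i} - mean_i) · (x_{k,j} - mean_j), with n-1 = 4:
  s[A,A] = ((-1.8)·(-1.8) + (2.2)·(2.2) + (-1.8)·(-1.8) + (0.2)·(0.2) + (1.2)·(1.2)) / 4 = 12.8/4 = 3.2
  s[A,B] = ((-1.8)·(1) + (2.2)·(3) + (-1.8)·(0) + (0.2)·(-2) + (1.2)·(-2)) / 4 = 2/4 = 0.5
  s[A,C] = ((-1.8)·(2.8) + (2.2)·(-3.2) + (-1.8)·(-3.2) + (0.2)·(1.8) + (1.2)·(1.8)) / 4 = -3.8/4 = -0.95
  s[B,B] = ((1)·(1) + (3)·(3) + (0)·(0) + (-2)·(-2) + (-2)·(-2)) / 4 = 18/4 = 4.5
  s[B,C] = ((1)·(2.8) + (3)·(-3.2) + (0)·(-3.2) + (-2)·(1.8) + (-2)·(1.8)) / 4 = -14/4 = -3.5
  s[C,C] = ((2.8)·(2.8) + (-3.2)·(-3.2) + (-3.2)·(-3.2) + (1.8)·(1.8) + (1.8)·(1.8)) / 4 = 34.8/4 = 8.7
  Sample standard deviations s_i = √(s[i,i]):
  s(A) = √(3.2) = 1.7889
  s(B) = √(4.5) = 2.1213
  s(C) = √(8.7) = 2.9496

Step 3 — r_{ij} = s_{ij} / (s_i · s_j):
  r[A,A] = 1 (diagonal).
  r[A,B] = 0.5 / (1.7889 · 2.1213) = 0.5 / 3.7947 = 0.1318
  r[A,C] = -0.95 / (1.7889 · 2.9496) = -0.95 / 5.2764 = -0.18
  r[B,B] = 1 (diagonal).
  r[B,C] = -3.5 / (2.1213 · 2.9496) = -3.5 / 6.257 = -0.5594
  r[C,C] = 1 (diagonal).

R is symmetric with unit diagonal. Assembling:

R = [[1, 0.1318, -0.18],
 [0.1318, 1, -0.5594],
 [-0.18, -0.5594, 1]]


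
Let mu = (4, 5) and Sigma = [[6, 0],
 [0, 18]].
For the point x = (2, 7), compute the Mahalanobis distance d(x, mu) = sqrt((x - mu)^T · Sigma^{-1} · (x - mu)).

Step 1 — centre the observation: (x - mu) = (-2, 2).

Step 2 — invert Sigma. det(Sigma) = 6·18 - (0)² = 108.
  Sigma^{-1} = (1/det) · [[d, -b], [-b, a]] = [[0.1667, 0],
 [0, 0.0556]].

Step 3 — form the quadratic (x - mu)^T · Sigma^{-1} · (x - mu):
  Sigma^{-1} · (x - mu) = (-0.3333, 0.1111).
  (x - mu)^T · [Sigma^{-1} · (x - mu)] = (-2)·(-0.3333) + (2)·(0.1111) = 0.8889.

Step 4 — take square root: d = √(0.8889) ≈ 0.9428.

d(x, mu) = √(0.8889) ≈ 0.9428


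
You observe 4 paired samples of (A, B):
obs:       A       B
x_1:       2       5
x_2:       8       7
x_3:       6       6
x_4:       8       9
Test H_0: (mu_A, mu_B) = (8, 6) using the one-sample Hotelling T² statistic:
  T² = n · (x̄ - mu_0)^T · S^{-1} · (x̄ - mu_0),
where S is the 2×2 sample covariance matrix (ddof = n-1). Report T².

Step 1 — sample mean vector:
  mean(A) = (2 + 8 + 6 + 8) / 4 = 24/4 = 6
  mean(B) = (5 + 7 + 6 + 9) / 4 = 27/4 = 6.75
  x̄ = (6, 6.75),  deviation x̄ - mu_0 = (6, 6.75) - (8, 6) = (-2, 0.75).

Step 2 — sample covariance matrix, S[i,j] = (1/(n-1)) · Σ_k (x_{k,i} - mean_i) · (x_{k,j} - mean_j), divisor n-1 = 3:
  S[A,A] = ((-4)·(-4) + (2)·(2) + (0)·(0) + (2)·(2)) / 3 = 24/3 = 8
  S[A,B] = ((-4)·(-1.75) + (2)·(0.25) + (0)·(-0.75) + (2)·(2.25)) / 3 = 12/3 = 4
  S[B,B] = ((-1.75)·(-1.75) + (0.25)·(0.25) + (-0.75)·(-0.75) + (2.25)·(2.25)) / 3 = 8.75/3 = 2.9167
  S = [[8, 4],
 [4, 2.9167]].

Step 3 — invert S. det(S) = 8·2.9167 - (4)² = 7.3333.
  S^{-1} = (1/det) · [[d, -b], [-b, a]] = [[0.3977, -0.5455],
 [-0.5455, 1.0909]].

Step 4 — quadratic form (x̄ - mu_0)^T · S^{-1} · (x̄ - mu_0):
  S^{-1} · (x̄ - mu_0) = (-1.2045, 1.9091),
  (x̄ - mu_0)^T · [...] = (-2)·(-1.2045) + (0.75)·(1.9091) = 3.8409.

Step 5 — scale by n: T² = 4 · 3.8409 = 15.3636.

T² ≈ 15.3636


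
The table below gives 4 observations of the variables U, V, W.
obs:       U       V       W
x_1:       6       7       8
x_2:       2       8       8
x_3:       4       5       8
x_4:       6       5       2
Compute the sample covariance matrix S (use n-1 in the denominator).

Step 1 — column means:
  mean(U) = (6 + 2 + 4 + 6) / 4 = 18/4 = 4.5
  mean(V) = (7 + 8 + 5 + 5) / 4 = 25/4 = 6.25
  mean(W) = (8 + 8 + 8 + 2) / 4 = 26/4 = 6.5

Step 2 — sample covariance S[i,j] = (1/(n-1)) · Σ_k (x_{k,i} - mean_i) · (x_{k,j} - mean_j), with n-1 = 3.
  S[U,U] = ((1.5)·(1.5) + (-2.5)·(-2.5) + (-0.5)·(-0.5) + (1.5)·(1.5)) / 3 = 11/3 = 3.6667
  S[U,V] = ((1.5)·(0.75) + (-2.5)·(1.75) + (-0.5)·(-1.25) + (1.5)·(-1.25)) / 3 = -4.5/3 = -1.5
  S[U,W] = ((1.5)·(1.5) + (-2.5)·(1.5) + (-0.5)·(1.5) + (1.5)·(-4.5)) / 3 = -9/3 = -3
  S[V,V] = ((0.75)·(0.75) + (1.75)·(1.75) + (-1.25)·(-1.25) + (-1.25)·(-1.25)) / 3 = 6.75/3 = 2.25
  S[V,W] = ((0.75)·(1.5) + (1.75)·(1.5) + (-1.25)·(1.5) + (-1.25)·(-4.5)) / 3 = 7.5/3 = 2.5
  S[W,W] = ((1.5)·(1.5) + (1.5)·(1.5) + (1.5)·(1.5) + (-4.5)·(-4.5)) / 3 = 27/3 = 9

S is symmetric (S[j,i] = S[i,j]). Assembling:

S = [[3.6667, -1.5, -3],
 [-1.5, 2.25, 2.5],
 [-3, 2.5, 9]]


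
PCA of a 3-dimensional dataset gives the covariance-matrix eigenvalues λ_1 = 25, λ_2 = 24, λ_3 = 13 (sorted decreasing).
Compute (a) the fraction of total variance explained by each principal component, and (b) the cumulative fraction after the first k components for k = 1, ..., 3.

Step 1 — total variance = trace(Sigma) = Σ λ_i = 25 + 24 + 13 = 62.

Step 2 — fraction explained by component i = λ_i / Σ λ:
  PC1: 25/62 = 0.4032
  PC2: 24/62 = 0.3871
  PC3: 13/62 = 0.2097

Step 3 — cumulative fraction after k components = (λ_1 + ... + λ_k) / Σ λ:
  k = 1: 25/62 = 0.4032
  k = 2: (25 + 24)/62 = 49/62 = 0.7903
  k = 3: (25 + 24 + 13)/62 = 62/62 = 1

Summary (fraction, with percent):

explained: PC1 0.4032 (40.32%), PC2 0.3871 (38.71%), PC3 0.2097 (20.97%);  cumulative: 0.4032, 0.7903, 1


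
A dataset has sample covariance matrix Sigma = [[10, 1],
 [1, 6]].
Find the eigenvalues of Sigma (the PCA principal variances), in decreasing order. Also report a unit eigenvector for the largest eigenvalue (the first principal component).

Step 1 — characteristic polynomial of 2×2 Sigma:
  det(Sigma - λI) = λ² - trace · λ + det = 0.
  trace = 10 + 6 = 16, det = 10·6 - (1)² = 59.
Step 2 — discriminant:
  Δ = trace² - 4·det = 256 - 236 = 20.
Step 3 — eigenvalues:
  λ = (trace ± √Δ)/2 = (16 ± 4.4721)/2,
  λ_1 = 10.2361,  λ_2 = 5.7639.

Step 4 — unit eigenvector for λ_1: solve (Sigma - λ_1 I)v = 0. First row:
  (10 - 10.2361)·v_x + (1)·v_y = 0, i.e. (-0.2361)·v_x + (1)·v_y = 0,
  so v ∝ (b, λ_1 - a) = (1, 0.2361) = u.
  ||u|| = √((1)² + (0.2361)²) = √(1.0557) ≈ 1.0275,
  v_1 = u/||u|| ≈ (0.9732, 0.2298) (||v_1|| = 1).

λ_1 = 10.2361,  λ_2 = 5.7639;  v_1 ≈ (0.9732, 0.2298)


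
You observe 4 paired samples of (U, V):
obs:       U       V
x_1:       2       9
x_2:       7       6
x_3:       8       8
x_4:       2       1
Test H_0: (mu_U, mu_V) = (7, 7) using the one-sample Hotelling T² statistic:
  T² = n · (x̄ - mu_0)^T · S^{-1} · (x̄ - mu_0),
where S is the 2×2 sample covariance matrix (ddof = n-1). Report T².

Step 1 — sample mean vector:
  mean(U) = (2 + 7 + 8 + 2) / 4 = 19/4 = 4.75
  mean(V) = (9 + 6 + 8 + 1) / 4 = 24/4 = 6
  x̄ = (4.75, 6),  deviation x̄ - mu_0 = (4.75, 6) - (7, 7) = (-2.25, -1).

Step 2 — sample covariance matrix, S[i,j] = (1/(n-1)) · Σ_k (x_{k,i} - mean_i) · (x_{k,j} - mean_j), divisor n-1 = 3:
  S[U,U] = ((-2.75)·(-2.75) + (2.25)·(2.25) + (3.25)·(3.25) + (-2.75)·(-2.75)) / 3 = 30.75/3 = 10.25
  S[U,V] = ((-2.75)·(3) + (2.25)·(0) + (3.25)·(2) + (-2.75)·(-5)) / 3 = 12/3 = 4
  S[V,V] = ((3)·(3) + (0)·(0) + (2)·(2) + (-5)·(-5)) / 3 = 38/3 = 12.6667
  S = [[10.25, 4],
 [4, 12.6667]].

Step 3 — invert S. det(S) = 10.25·12.6667 - (4)² = 113.8333.
  S^{-1} = (1/det) · [[d, -b], [-b, a]] = [[0.1113, -0.0351],
 [-0.0351, 0.09]].

Step 4 — quadratic form (x̄ - mu_0)^T · S^{-1} · (x̄ - mu_0):
  S^{-1} · (x̄ - mu_0) = (-0.2152, -0.011),
  (x̄ - mu_0)^T · [...] = (-2.25)·(-0.2152) + (-1)·(-0.011) = 0.4952.

Step 5 — scale by n: T² = 4 · 0.4952 = 1.981.

T² ≈ 1.981


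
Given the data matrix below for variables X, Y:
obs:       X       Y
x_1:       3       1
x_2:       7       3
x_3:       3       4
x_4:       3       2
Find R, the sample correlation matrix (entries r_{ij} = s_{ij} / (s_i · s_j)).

Step 1 — column means:
  mean(X) = (3 + 7 + 3 + 3) / 4 = 16/4 = 4
  mean(Y) = (1 + 3 + 4 + 2) / 4 = 10/4 = 2.5

Step 2 — sample variances and covariances s[i,j] = (1/(n-1)) · Σ_k (x_{k,i} - mean_i) · (x_{k,j} - mean_j), with n-1 = 3:
  s[X,X] = ((-1)·(-1) + (3)·(3) + (-1)·(-1) + (-1)·(-1)) / 3 = 12/3 = 4
  s[X,Y] = ((-1)·(-1.5) + (3)·(0.5) + (-1)·(1.5) + (-1)·(-0.5)) / 3 = 2/3 = 0.6667
  s[Y,Y] = ((-1.5)·(-1.5) + (0.5)·(0.5) + (1.5)·(1.5) + (-0.5)·(-0.5)) / 3 = 5/3 = 1.6667
  Sample standard deviations s_i = √(s[i,i]):
  s(X) = √(4) = 2
  s(Y) = √(1.6667) = 1.291

Step 3 — r_{ij} = s_{ij} / (s_i · s_j):
  r[X,X] = 1 (diagonal).
  r[X,Y] = 0.6667 / (2 · 1.291) = 0.6667 / 2.582 = 0.2582
  r[Y,Y] = 1 (diagonal).

R is symmetric with unit diagonal. Assembling:

R = [[1, 0.2582],
 [0.2582, 1]]


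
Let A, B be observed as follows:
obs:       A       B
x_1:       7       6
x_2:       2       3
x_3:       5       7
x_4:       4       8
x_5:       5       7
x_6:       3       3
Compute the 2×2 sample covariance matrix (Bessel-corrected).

Step 1 — column means:
  mean(A) = (7 + 2 + 5 + 4 + 5 + 3) / 6 = 26/6 = 4.3333
  mean(B) = (6 + 3 + 7 + 8 + 7 + 3) / 6 = 34/6 = 5.6667

Step 2 — sample covariance S[i,j] = (1/(n-1)) · Σ_k (x_{k,i} - mean_i) · (x_{k,j} - mean_j), with n-1 = 5.
  S[A,A] = ((2.6667)·(2.6667) + (-2.3333)·(-2.3333) + (0.6667)·(0.6667) + (-0.3333)·(-0.3333) + (0.6667)·(0.6667) + (-1.3333)·(-1.3333)) / 5 = 15.3333/5 = 3.0667
  S[A,B] = ((2.6667)·(0.3333) + (-2.3333)·(-2.6667) + (0.6667)·(1.3333) + (-0.3333)·(2.3333) + (0.6667)·(1.3333) + (-1.3333)·(-2.6667)) / 5 = 11.6667/5 = 2.3333
  S[B,B] = ((0.3333)·(0.3333) + (-2.6667)·(-2.6667) + (1.3333)·(1.3333) + (2.3333)·(2.3333) + (1.3333)·(1.3333) + (-2.6667)·(-2.6667)) / 5 = 23.3333/5 = 4.6667

S is symmetric (S[j,i] = S[i,j]). Assembling:

S = [[3.0667, 2.3333],
 [2.3333, 4.6667]]


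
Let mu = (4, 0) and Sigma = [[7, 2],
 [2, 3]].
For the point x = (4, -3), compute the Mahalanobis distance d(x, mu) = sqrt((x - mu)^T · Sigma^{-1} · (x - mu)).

Step 1 — centre the observation: (x - mu) = (0, -3).

Step 2 — invert Sigma. det(Sigma) = 7·3 - (2)² = 17.
  Sigma^{-1} = (1/det) · [[d, -b], [-b, a]] = [[0.1765, -0.1176],
 [-0.1176, 0.4118]].

Step 3 — form the quadratic (x - mu)^T · Sigma^{-1} · (x - mu):
  Sigma^{-1} · (x - mu) = (0.3529, -1.2353).
  (x - mu)^T · [Sigma^{-1} · (x - mu)] = (0)·(0.3529) + (-3)·(-1.2353) = 3.7059.

Step 4 — take square root: d = √(3.7059) ≈ 1.9251.

d(x, mu) = √(3.7059) ≈ 1.9251


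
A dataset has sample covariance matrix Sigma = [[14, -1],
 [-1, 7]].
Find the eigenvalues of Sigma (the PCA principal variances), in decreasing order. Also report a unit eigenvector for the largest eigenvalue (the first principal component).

Step 1 — characteristic polynomial of 2×2 Sigma:
  det(Sigma - λI) = λ² - trace · λ + det = 0.
  trace = 14 + 7 = 21, det = 14·7 - (-1)² = 97.
Step 2 — discriminant:
  Δ = trace² - 4·det = 441 - 388 = 53.
Step 3 — eigenvalues:
  λ = (trace ± √Δ)/2 = (21 ± 7.2801)/2,
  λ_1 = 14.1401,  λ_2 = 6.8599.

Step 4 — unit eigenvector for λ_1: solve (Sigma - λ_1 I)v = 0. First row:
  (14 - 14.1401)·v_x + (-1)·v_y = 0, i.e. (-0.1401)·v_x + (-1)·v_y = 0,
  so v ∝ (b, λ_1 - a) = (-1, 0.1401); multiply by -1 so the first entry is positive: u = (1, -0.1401).
  ||u|| = √((1)² + (-0.1401)²) = √(1.0196) ≈ 1.0098,
  v_1 = u/||u|| ≈ (0.9903, -0.1387) (||v_1|| = 1).

λ_1 = 14.1401,  λ_2 = 6.8599;  v_1 ≈ (0.9903, -0.1387)


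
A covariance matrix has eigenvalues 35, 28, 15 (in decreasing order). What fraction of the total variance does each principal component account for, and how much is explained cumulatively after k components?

Step 1 — total variance = trace(Sigma) = Σ λ_i = 35 + 28 + 15 = 78.

Step 2 — fraction explained by component i = λ_i / Σ λ:
  PC1: 35/78 = 0.4487
  PC2: 28/78 = 0.359
  PC3: 15/78 = 0.1923

Step 3 — cumulative fraction after k components = (λ_1 + ... + λ_k) / Σ λ:
  k = 1: 35/78 = 0.4487
  k = 2: (35 + 28)/78 = 63/78 = 0.8077
  k = 3: (35 + 28 + 15)/78 = 78/78 = 1

Summary (fraction, with percent):

explained: PC1 0.4487 (44.87%), PC2 0.359 (35.9%), PC3 0.1923 (19.23%);  cumulative: 0.4487, 0.8077, 1


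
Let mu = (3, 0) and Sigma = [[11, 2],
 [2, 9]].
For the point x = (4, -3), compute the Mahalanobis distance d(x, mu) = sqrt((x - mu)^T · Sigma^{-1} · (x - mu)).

Step 1 — centre the observation: (x - mu) = (1, -3).

Step 2 — invert Sigma. det(Sigma) = 11·9 - (2)² = 95.
  Sigma^{-1} = (1/det) · [[d, -b], [-b, a]] = [[0.0947, -0.0211],
 [-0.0211, 0.1158]].

Step 3 — form the quadratic (x - mu)^T · Sigma^{-1} · (x - mu):
  Sigma^{-1} · (x - mu) = (0.1579, -0.3684).
  (x - mu)^T · [Sigma^{-1} · (x - mu)] = (1)·(0.1579) + (-3)·(-0.3684) = 1.2632.

Step 4 — take square root: d = √(1.2632) ≈ 1.1239.

d(x, mu) = √(1.2632) ≈ 1.1239


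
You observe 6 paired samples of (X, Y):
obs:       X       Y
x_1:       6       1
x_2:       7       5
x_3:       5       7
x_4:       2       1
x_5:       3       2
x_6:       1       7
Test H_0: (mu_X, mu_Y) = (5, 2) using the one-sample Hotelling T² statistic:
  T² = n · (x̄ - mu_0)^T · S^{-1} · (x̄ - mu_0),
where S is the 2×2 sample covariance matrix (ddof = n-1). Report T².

Step 1 — sample mean vector:
  mean(X) = (6 + 7 + 5 + 2 + 3 + 1) / 6 = 24/6 = 4
  mean(Y) = (1 + 5 + 7 + 1 + 2 + 7) / 6 = 23/6 = 3.8333
  x̄ = (4, 3.8333),  deviation x̄ - mu_0 = (4, 3.8333) - (5, 2) = (-1, 1.8333).

Step 2 — sample covariance matrix, S[i,j] = (1/(n-1)) · Σ_k (x_{k,i} - mean_i) · (x_{k,j} - mean_j), divisor n-1 = 5:
  S[X,X] = ((2)·(2) + (3)·(3) + (1)·(1) + (-2)·(-2) + (-1)·(-1) + (-3)·(-3)) / 5 = 28/5 = 5.6
  S[X,Y] = ((2)·(-2.8333) + (3)·(1.1667) + (1)·(3.1667) + (-2)·(-2.8333) + (-1)·(-1.8333) + (-3)·(3.1667)) / 5 = -1/5 = -0.2
  S[Y,Y] = ((-2.8333)·(-2.8333) + (1.1667)·(1.1667) + (3.1667)·(3.1667) + (-2.8333)·(-2.8333) + (-1.8333)·(-1.8333) + (3.1667)·(3.1667)) / 5 = 40.8333/5 = 8.1667
  S = [[5.6, -0.2],
 [-0.2, 8.1667]].

Step 3 — invert S. det(S) = 5.6·8.1667 - (-0.2)² = 45.6933.
  S^{-1} = (1/det) · [[d, -b], [-b, a]] = [[0.1787, 0.0044],
 [0.0044, 0.1226]].

Step 4 — quadratic form (x̄ - mu_0)^T · S^{-1} · (x̄ - mu_0):
  S^{-1} · (x̄ - mu_0) = (-0.1707, 0.2203),
  (x̄ - mu_0)^T · [...] = (-1)·(-0.1707) + (1.8333)·(0.2203) = 0.5746.

Step 5 — scale by n: T² = 6 · 0.5746 = 3.4476.

T² ≈ 3.4476


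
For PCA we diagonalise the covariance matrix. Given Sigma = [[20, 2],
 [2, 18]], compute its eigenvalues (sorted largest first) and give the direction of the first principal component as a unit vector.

Step 1 — characteristic polynomial of 2×2 Sigma:
  det(Sigma - λI) = λ² - trace · λ + det = 0.
  trace = 20 + 18 = 38, det = 20·18 - (2)² = 356.
Step 2 — discriminant:
  Δ = trace² - 4·det = 1444 - 1424 = 20.
Step 3 — eigenvalues:
  λ = (trace ± √Δ)/2 = (38 ± 4.4721)/2,
  λ_1 = 21.2361,  λ_2 = 16.7639.

Step 4 — unit eigenvector for λ_1: solve (Sigma - λ_1 I)v = 0. First row:
  (20 - 21.2361)·v_x + (2)·v_y = 0, i.e. (-1.2361)·v_x + (2)·v_y = 0,
  so v ∝ (b, λ_1 - a) = (2, 1.2361) = u.
  ||u|| = √((2)² + (1.2361)²) = √(5.5279) ≈ 2.3511,
  v_1 = u/||u|| ≈ (0.8507, 0.5257) (||v_1|| = 1).

λ_1 = 21.2361,  λ_2 = 16.7639;  v_1 ≈ (0.8507, 0.5257)


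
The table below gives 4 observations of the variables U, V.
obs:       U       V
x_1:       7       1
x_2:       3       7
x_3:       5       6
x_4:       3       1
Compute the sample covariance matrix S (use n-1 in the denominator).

Step 1 — column means:
  mean(U) = (7 + 3 + 5 + 3) / 4 = 18/4 = 4.5
  mean(V) = (1 + 7 + 6 + 1) / 4 = 15/4 = 3.75

Step 2 — sample covariance S[i,j] = (1/(n-1)) · Σ_k (x_{k,i} - mean_i) · (x_{k,j} - mean_j), with n-1 = 3.
  S[U,U] = ((2.5)·(2.5) + (-1.5)·(-1.5) + (0.5)·(0.5) + (-1.5)·(-1.5)) / 3 = 11/3 = 3.6667
  S[U,V] = ((2.5)·(-2.75) + (-1.5)·(3.25) + (0.5)·(2.25) + (-1.5)·(-2.75)) / 3 = -6.5/3 = -2.1667
  S[V,V] = ((-2.75)·(-2.75) + (3.25)·(3.25) + (2.25)·(2.25) + (-2.75)·(-2.75)) / 3 = 30.75/3 = 10.25

S is symmetric (S[j,i] = S[i,j]). Assembling:

S = [[3.6667, -2.1667],
 [-2.1667, 10.25]]


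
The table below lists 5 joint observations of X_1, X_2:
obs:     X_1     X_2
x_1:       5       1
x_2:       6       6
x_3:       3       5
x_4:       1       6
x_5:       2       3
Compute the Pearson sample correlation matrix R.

Step 1 — column means:
  mean(X_1) = (5 + 6 + 3 + 1 + 2) / 5 = 17/5 = 3.4
  mean(X_2) = (1 + 6 + 5 + 6 + 3) / 5 = 21/5 = 4.2

Step 2 — sample variances and covariances s[i,j] = (1/(n-1)) · Σ_k (x_{k,i} - mean_i) · (x_{k,j} - mean_j), with n-1 = 4:
  s[X_1,X_1] = ((1.6)·(1.6) + (2.6)·(2.6) + (-0.4)·(-0.4) + (-2.4)·(-2.4) + (-1.4)·(-1.4)) / 4 = 17.2/4 = 4.3
  s[X_1,X_2] = ((1.6)·(-3.2) + (2.6)·(1.8) + (-0.4)·(0.8) + (-2.4)·(1.8) + (-1.4)·(-1.2)) / 4 = -3.4/4 = -0.85
  s[X_2,X_2] = ((-3.2)·(-3.2) + (1.8)·(1.8) + (0.8)·(0.8) + (1.8)·(1.8) + (-1.2)·(-1.2)) / 4 = 18.8/4 = 4.7
  Sample standard deviations s_i = √(s[i,i]):
  s(X_1) = √(4.3) = 2.0736
  s(X_2) = √(4.7) = 2.1679

Step 3 — r_{ij} = s_{ij} / (s_i · s_j):
  r[X_1,X_1] = 1 (diagonal).
  r[X_1,X_2] = -0.85 / (2.0736 · 2.1679) = -0.85 / 4.4956 = -0.1891
  r[X_2,X_2] = 1 (diagonal).

R is symmetric with unit diagonal. Assembling:

R = [[1, -0.1891],
 [-0.1891, 1]]


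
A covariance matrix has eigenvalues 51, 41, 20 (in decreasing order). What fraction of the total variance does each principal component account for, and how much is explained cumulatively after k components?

Step 1 — total variance = trace(Sigma) = Σ λ_i = 51 + 41 + 20 = 112.

Step 2 — fraction explained by component i = λ_i / Σ λ:
  PC1: 51/112 = 0.4554
  PC2: 41/112 = 0.3661
  PC3: 20/112 = 0.1786

Step 3 — cumulative fraction after k components = (λ_1 + ... + λ_k) / Σ λ:
  k = 1: 51/112 = 0.4554
  k = 2: (51 + 41)/112 = 92/112 = 0.8214
  k = 3: (51 + 41 + 20)/112 = 112/112 = 1

Summary (fraction, with percent):

explained: PC1 0.4554 (45.54%), PC2 0.3661 (36.61%), PC3 0.1786 (17.86%);  cumulative: 0.4554, 0.8214, 1


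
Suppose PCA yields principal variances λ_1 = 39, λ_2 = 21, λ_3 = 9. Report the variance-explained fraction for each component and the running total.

Step 1 — total variance = trace(Sigma) = Σ λ_i = 39 + 21 + 9 = 69.

Step 2 — fraction explained by component i = λ_i / Σ λ:
  PC1: 39/69 = 0.5652
  PC2: 21/69 = 0.3043
  PC3: 9/69 = 0.1304

Step 3 — cumulative fraction after k components = (λ_1 + ... + λ_k) / Σ λ:
  k = 1: 39/69 = 0.5652
  k = 2: (39 + 21)/69 = 60/69 = 0.8696
  k = 3: (39 + 21 + 9)/69 = 69/69 = 1

Summary (fraction, with percent):

explained: PC1 0.5652 (56.52%), PC2 0.3043 (30.43%), PC3 0.1304 (13.04%);  cumulative: 0.5652, 0.8696, 1


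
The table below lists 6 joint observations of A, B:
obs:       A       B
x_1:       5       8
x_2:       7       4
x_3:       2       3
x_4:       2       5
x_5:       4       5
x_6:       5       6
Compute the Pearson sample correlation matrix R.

Step 1 — column means:
  mean(A) = (5 + 7 + 2 + 2 + 4 + 5) / 6 = 25/6 = 4.1667
  mean(B) = (8 + 4 + 3 + 5 + 5 + 6) / 6 = 31/6 = 5.1667

Step 2 — sample variances and covariances s[i,j] = (1/(n-1)) · Σ_k (x_{k,i} - mean_i) · (x_{k,j} - mean_j), with n-1 = 5:
  s[A,A] = ((0.8333)·(0.8333) + (2.8333)·(2.8333) + (-2.1667)·(-2.1667) + (-2.1667)·(-2.1667) + (-0.1667)·(-0.1667) + (0.8333)·(0.8333)) / 5 = 18.8333/5 = 3.7667
  s[A,B] = ((0.8333)·(2.8333) + (2.8333)·(-1.1667) + (-2.1667)·(-2.1667) + (-2.1667)·(-0.1667) + (-0.1667)·(-0.1667) + (0.8333)·(0.8333)) / 5 = 4.8333/5 = 0.9667
  s[B,B] = ((2.8333)·(2.8333) + (-1.1667)·(-1.1667) + (-2.1667)·(-2.1667) + (-0.1667)·(-0.1667) + (-0.1667)·(-0.1667) + (0.8333)·(0.8333)) / 5 = 14.8333/5 = 2.9667
  Sample standard deviations s_i = √(s[i,i]):
  s(A) = √(3.7667) = 1.9408
  s(B) = √(2.9667) = 1.7224

Step 3 — r_{ij} = s_{ij} / (s_i · s_j):
  r[A,A] = 1 (diagonal).
  r[A,B] = 0.9667 / (1.9408 · 1.7224) = 0.9667 / 3.3428 = 0.2892
  r[B,B] = 1 (diagonal).

R is symmetric with unit diagonal. Assembling:

R = [[1, 0.2892],
 [0.2892, 1]]


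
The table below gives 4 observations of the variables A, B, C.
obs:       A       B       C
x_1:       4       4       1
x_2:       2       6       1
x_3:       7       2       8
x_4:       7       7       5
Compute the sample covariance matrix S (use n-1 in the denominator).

Step 1 — column means:
  mean(A) = (4 + 2 + 7 + 7) / 4 = 20/4 = 5
  mean(B) = (4 + 6 + 2 + 7) / 4 = 19/4 = 4.75
  mean(C) = (1 + 1 + 8 + 5) / 4 = 15/4 = 3.75

Step 2 — sample covariance S[i,j] = (1/(n-1)) · Σ_k (x_{k,i} - mean_i) · (x_{k,j} - mean_j), with n-1 = 3.
  S[A,A] = ((-1)·(-1) + (-3)·(-3) + (2)·(2) + (2)·(2)) / 3 = 18/3 = 6
  S[A,B] = ((-1)·(-0.75) + (-3)·(1.25) + (2)·(-2.75) + (2)·(2.25)) / 3 = -4/3 = -1.3333
  S[A,C] = ((-1)·(-2.75) + (-3)·(-2.75) + (2)·(4.25) + (2)·(1.25)) / 3 = 22/3 = 7.3333
  S[B,B] = ((-0.75)·(-0.75) + (1.25)·(1.25) + (-2.75)·(-2.75) + (2.25)·(2.25)) / 3 = 14.75/3 = 4.9167
  S[B,C] = ((-0.75)·(-2.75) + (1.25)·(-2.75) + (-2.75)·(4.25) + (2.25)·(1.25)) / 3 = -10.25/3 = -3.4167
  S[C,C] = ((-2.75)·(-2.75) + (-2.75)·(-2.75) + (4.25)·(4.25) + (1.25)·(1.25)) / 3 = 34.75/3 = 11.5833

S is symmetric (S[j,i] = S[i,j]). Assembling:

S = [[6, -1.3333, 7.3333],
 [-1.3333, 4.9167, -3.4167],
 [7.3333, -3.4167, 11.5833]]


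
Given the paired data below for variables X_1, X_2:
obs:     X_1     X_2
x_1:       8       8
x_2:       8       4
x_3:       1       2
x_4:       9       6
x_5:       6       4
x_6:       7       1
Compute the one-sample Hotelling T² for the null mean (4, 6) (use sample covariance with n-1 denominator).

Step 1 — sample mean vector:
  mean(X_1) = (8 + 8 + 1 + 9 + 6 + 7) / 6 = 39/6 = 6.5
  mean(X_2) = (8 + 4 + 2 + 6 + 4 + 1) / 6 = 25/6 = 4.1667
  x̄ = (6.5, 4.1667),  deviation x̄ - mu_0 = (6.5, 4.1667) - (4, 6) = (2.5, -1.8333).

Step 2 — sample covariance matrix, S[i,j] = (1/(n-1)) · Σ_k (x_{k,i} - mean_i) · (x_{k,j} - mean_j), divisor n-1 = 5:
  S[X_1,X_1] = ((1.5)·(1.5) + (1.5)·(1.5) + (-5.5)·(-5.5) + (2.5)·(2.5) + (-0.5)·(-0.5) + (0.5)·(0.5)) / 5 = 41.5/5 = 8.3
  S[X_1,X_2] = ((1.5)·(3.8333) + (1.5)·(-0.1667) + (-5.5)·(-2.1667) + (2.5)·(1.8333) + (-0.5)·(-0.1667) + (0.5)·(-3.1667)) / 5 = 20.5/5 = 4.1
  S[X_2,X_2] = ((3.8333)·(3.8333) + (-0.1667)·(-0.1667) + (-2.1667)·(-2.1667) + (1.8333)·(1.8333) + (-0.1667)·(-0.1667) + (-3.1667)·(-3.1667)) / 5 = 32.8333/5 = 6.5667
  S = [[8.3, 4.1],
 [4.1, 6.5667]].

Step 3 — invert S. det(S) = 8.3·6.5667 - (4.1)² = 37.6933.
  S^{-1} = (1/det) · [[d, -b], [-b, a]] = [[0.1742, -0.1088],
 [-0.1088, 0.2202]].

Step 4 — quadratic form (x̄ - mu_0)^T · S^{-1} · (x̄ - mu_0):
  S^{-1} · (x̄ - mu_0) = (0.6349, -0.6756),
  (x̄ - mu_0)^T · [...] = (2.5)·(0.6349) + (-1.8333)·(-0.6756) = 2.826.

Step 5 — scale by n: T² = 6 · 2.826 = 16.9561.

T² ≈ 16.9561


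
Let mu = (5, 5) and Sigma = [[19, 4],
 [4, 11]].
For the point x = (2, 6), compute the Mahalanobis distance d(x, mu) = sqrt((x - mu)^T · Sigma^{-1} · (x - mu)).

Step 1 — centre the observation: (x - mu) = (-3, 1).

Step 2 — invert Sigma. det(Sigma) = 19·11 - (4)² = 193.
  Sigma^{-1} = (1/det) · [[d, -b], [-b, a]] = [[0.057, -0.0207],
 [-0.0207, 0.0984]].

Step 3 — form the quadratic (x - mu)^T · Sigma^{-1} · (x - mu):
  Sigma^{-1} · (x - mu) = (-0.1917, 0.1606).
  (x - mu)^T · [Sigma^{-1} · (x - mu)] = (-3)·(-0.1917) + (1)·(0.1606) = 0.7358.

Step 4 — take square root: d = √(0.7358) ≈ 0.8578.

d(x, mu) = √(0.7358) ≈ 0.8578


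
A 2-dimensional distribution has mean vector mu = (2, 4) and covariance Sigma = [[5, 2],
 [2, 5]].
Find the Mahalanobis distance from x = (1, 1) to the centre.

Step 1 — centre the observation: (x - mu) = (-1, -3).

Step 2 — invert Sigma. det(Sigma) = 5·5 - (2)² = 21.
  Sigma^{-1} = (1/det) · [[d, -b], [-b, a]] = [[0.2381, -0.0952],
 [-0.0952, 0.2381]].

Step 3 — form the quadratic (x - mu)^T · Sigma^{-1} · (x - mu):
  Sigma^{-1} · (x - mu) = (0.0476, -0.619).
  (x - mu)^T · [Sigma^{-1} · (x - mu)] = (-1)·(0.0476) + (-3)·(-0.619) = 1.8095.

Step 4 — take square root: d = √(1.8095) ≈ 1.3452.

d(x, mu) = √(1.8095) ≈ 1.3452


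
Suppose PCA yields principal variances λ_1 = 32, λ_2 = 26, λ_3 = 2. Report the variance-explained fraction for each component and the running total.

Step 1 — total variance = trace(Sigma) = Σ λ_i = 32 + 26 + 2 = 60.

Step 2 — fraction explained by component i = λ_i / Σ λ:
  PC1: 32/60 = 0.5333
  PC2: 26/60 = 0.4333
  PC3: 2/60 = 0.0333

Step 3 — cumulative fraction after k components = (λ_1 + ... + λ_k) / Σ λ:
  k = 1: 32/60 = 0.5333
  k = 2: (32 + 26)/60 = 58/60 = 0.9667
  k = 3: (32 + 26 + 2)/60 = 60/60 = 1

Summary (fraction, with percent):

explained: PC1 0.5333 (53.33%), PC2 0.4333 (43.33%), PC3 0.0333 (3.33%);  cumulative: 0.5333, 0.9667, 1


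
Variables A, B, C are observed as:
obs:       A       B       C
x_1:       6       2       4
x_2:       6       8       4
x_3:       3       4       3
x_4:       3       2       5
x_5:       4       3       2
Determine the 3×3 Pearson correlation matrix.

Step 1 — column means:
  mean(A) = (6 + 6 + 3 + 3 + 4) / 5 = 22/5 = 4.4
  mean(B) = (2 + 8 + 4 + 2 + 3) / 5 = 19/5 = 3.8
  mean(C) = (4 + 4 + 3 + 5 + 2) / 5 = 18/5 = 3.6

Step 2 — sample variances and covariances s[i,j] = (1/(n-1)) · Σ_k (x_{k,i} - mean_i) · (x_{k,j} - mean_j), with n-1 = 4:
  s[A,A] = ((1.6)·(1.6) + (1.6)·(1.6) + (-1.4)·(-1.4) + (-1.4)·(-1.4) + (-0.4)·(-0.4)) / 4 = 9.2/4 = 2.3
  s[A,B] = ((1.6)·(-1.8) + (1.6)·(4.2) + (-1.4)·(0.2) + (-1.4)·(-1.8) + (-0.4)·(-0.8)) / 4 = 6.4/4 = 1.6
  s[A,C] = ((1.6)·(0.4) + (1.6)·(0.4) + (-1.4)·(-0.6) + (-1.4)·(1.4) + (-0.4)·(-1.6)) / 4 = 0.8/4 = 0.2
  s[B,B] = ((-1.8)·(-1.8) + (4.2)·(4.2) + (0.2)·(0.2) + (-1.8)·(-1.8) + (-0.8)·(-0.8)) / 4 = 24.8/4 = 6.2
  s[B,C] = ((-1.8)·(0.4) + (4.2)·(0.4) + (0.2)·(-0.6) + (-1.8)·(1.4) + (-0.8)·(-1.6)) / 4 = -0.4/4 = -0.1
  s[C,C] = ((0.4)·(0.4) + (0.4)·(0.4) + (-0.6)·(-0.6) + (1.4)·(1.4) + (-1.6)·(-1.6)) / 4 = 5.2/4 = 1.3
  Sample standard deviations s_i = √(s[i,i]):
  s(A) = √(2.3) = 1.5166
  s(B) = √(6.2) = 2.49
  s(C) = √(1.3) = 1.1402

Step 3 — r_{ij} = s_{ij} / (s_i · s_j):
  r[A,A] = 1 (diagonal).
  r[A,B] = 1.6 / (1.5166 · 2.49) = 1.6 / 3.7762 = 0.4237
  r[A,C] = 0.2 / (1.5166 · 1.1402) = 0.2 / 1.7292 = 0.1157
  r[B,B] = 1 (diagonal).
  r[B,C] = -0.1 / (2.49 · 1.1402) = -0.1 / 2.839 = -0.0352
  r[C,C] = 1 (diagonal).

R is symmetric with unit diagonal. Assembling:

R = [[1, 0.4237, 0.1157],
 [0.4237, 1, -0.0352],
 [0.1157, -0.0352, 1]]


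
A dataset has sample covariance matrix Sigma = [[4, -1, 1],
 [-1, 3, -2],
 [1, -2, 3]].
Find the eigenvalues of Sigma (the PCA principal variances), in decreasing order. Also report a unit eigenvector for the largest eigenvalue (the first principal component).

Step 1 — characteristic polynomial p(λ) = det(λI - Sigma) = λ³ - tr·λ² + c_1·λ - det, where tr = trace, c_1 = sum of the principal 2×2 minors, det = det(Sigma):
  tr = 4 + 3 + 3 = 10,
  c_1 = (4·3 - (-1)²) + (4·3 - (1)²) + (3·3 - (-2)²) = 11 + 11 + 5 = 27,
  det = 4·(3·3 - (-2)²) - (-1)·((-1)·3 - (-2)·(1)) + (1)·((-1)·(-2) - 3·(1)) = 4·(5) - (-1)·(-1) + (1)·(-1) = 18.
  So p(λ) = λ³ - 10λ² + 27λ - 18.
Step 2 — look for an integer root (rational root theorem: any rational root is an integer divisor of 18). Testing λ = 1:
  p(1) = 1 - 10 + 27 - 18 = 0  ✓
  Dividing out (λ - 1): p(λ) = (λ - 1)(λ² - 9λ + 18).
Step 3 — remaining eigenvalues from the quadratic λ² - 9λ + 18 = 0:
  Δ = 9² - 4·18 = 81 - 72 = 9,  λ = (9 ± √9)/2 = (9 ± 3)/2 = 6 or 3.
  Sorted: λ_1 = 6,  λ_2 = 3,  λ_3 = 1  (check: sum = 10 = tr ✓).

Step 4 — unit eigenvector for λ_1 = 6: v spans the null space of (Sigma - λ_1 I), whose rows are
  r_1 = (-2, -1, 1),  r_2 = (-1, -3, -2),  r_3 = (1, -2, -3).
  v is orthogonal to every row, so take v ∝ r_1 × r_2 = ((-1)·(-2) - (1)·(-3), (1)·(-1) - (-2)·(-2), (-2)·(-3) - (-1)·(-1)) = (5, -5, 5).
  Rescale (divide by 5): u = (1, -1, 1).
  ||u|| = √((1)² + (-1)² + (1)²) = √(3) ≈ 1.7321,  v_1 = u/||u|| ≈ (0.5774, -0.5774, 0.5774) (||v_1|| = 1).

λ_1 = 6,  λ_2 = 3,  λ_3 = 1;  v_1 ≈ (0.5774, -0.5774, 0.5774)
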